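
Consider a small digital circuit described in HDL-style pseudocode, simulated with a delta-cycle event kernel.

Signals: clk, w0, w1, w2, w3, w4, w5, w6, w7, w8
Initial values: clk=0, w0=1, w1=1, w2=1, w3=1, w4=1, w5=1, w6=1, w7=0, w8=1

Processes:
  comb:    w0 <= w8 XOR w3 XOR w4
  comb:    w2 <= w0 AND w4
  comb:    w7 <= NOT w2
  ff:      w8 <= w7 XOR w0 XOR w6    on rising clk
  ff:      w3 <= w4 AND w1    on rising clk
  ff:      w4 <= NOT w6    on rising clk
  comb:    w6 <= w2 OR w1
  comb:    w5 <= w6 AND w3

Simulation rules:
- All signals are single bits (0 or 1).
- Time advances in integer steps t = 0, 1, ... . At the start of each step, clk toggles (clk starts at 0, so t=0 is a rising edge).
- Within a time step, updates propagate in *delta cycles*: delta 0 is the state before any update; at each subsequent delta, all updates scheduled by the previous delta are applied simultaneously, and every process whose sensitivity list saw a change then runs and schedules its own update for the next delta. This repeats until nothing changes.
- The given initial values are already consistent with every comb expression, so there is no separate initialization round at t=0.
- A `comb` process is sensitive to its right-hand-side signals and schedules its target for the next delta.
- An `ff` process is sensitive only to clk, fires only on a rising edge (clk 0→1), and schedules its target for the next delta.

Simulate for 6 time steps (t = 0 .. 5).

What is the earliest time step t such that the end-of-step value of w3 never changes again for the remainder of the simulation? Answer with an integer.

2

t=0 Δ0: w5=1 clk=0 w6=1 w8=1 w2=1 w0=1 w4=1 w7=0 w1=1 w3=1
  Δ1: clk:0→1
  Δ2: w8:1→0, w4:1→0
  Δ3: w2:1→0
  Δ4: w7:0→1
  (4Δ to stable)
t=1 Δ0: w5=1 clk=1 w6=1 w8=0 w2=0 w0=1 w4=0 w7=1 w1=1 w3=1
  Δ1: clk:1→0
  (1Δ to stable)
t=2 Δ0: w5=1 clk=0 w6=1 w8=0 w2=0 w0=1 w4=0 w7=1 w1=1 w3=1
  Δ1: clk:0→1
  Δ2: w8:0→1, w3:1→0
  Δ3: w5:1→0
  (3Δ to stable)
t=3 Δ0: w5=0 clk=1 w6=1 w8=1 w2=0 w0=1 w4=0 w7=1 w1=1 w3=0
  Δ1: clk:1→0
  (1Δ to stable)
t=4 Δ0: w5=0 clk=0 w6=1 w8=1 w2=0 w0=1 w4=0 w7=1 w1=1 w3=0
  Δ1: clk:0→1
  (1Δ to stable)
t=5 Δ0: w5=0 clk=1 w6=1 w8=1 w2=0 w0=1 w4=0 w7=1 w1=1 w3=0
  Δ1: clk:1→0
  (1Δ to stable)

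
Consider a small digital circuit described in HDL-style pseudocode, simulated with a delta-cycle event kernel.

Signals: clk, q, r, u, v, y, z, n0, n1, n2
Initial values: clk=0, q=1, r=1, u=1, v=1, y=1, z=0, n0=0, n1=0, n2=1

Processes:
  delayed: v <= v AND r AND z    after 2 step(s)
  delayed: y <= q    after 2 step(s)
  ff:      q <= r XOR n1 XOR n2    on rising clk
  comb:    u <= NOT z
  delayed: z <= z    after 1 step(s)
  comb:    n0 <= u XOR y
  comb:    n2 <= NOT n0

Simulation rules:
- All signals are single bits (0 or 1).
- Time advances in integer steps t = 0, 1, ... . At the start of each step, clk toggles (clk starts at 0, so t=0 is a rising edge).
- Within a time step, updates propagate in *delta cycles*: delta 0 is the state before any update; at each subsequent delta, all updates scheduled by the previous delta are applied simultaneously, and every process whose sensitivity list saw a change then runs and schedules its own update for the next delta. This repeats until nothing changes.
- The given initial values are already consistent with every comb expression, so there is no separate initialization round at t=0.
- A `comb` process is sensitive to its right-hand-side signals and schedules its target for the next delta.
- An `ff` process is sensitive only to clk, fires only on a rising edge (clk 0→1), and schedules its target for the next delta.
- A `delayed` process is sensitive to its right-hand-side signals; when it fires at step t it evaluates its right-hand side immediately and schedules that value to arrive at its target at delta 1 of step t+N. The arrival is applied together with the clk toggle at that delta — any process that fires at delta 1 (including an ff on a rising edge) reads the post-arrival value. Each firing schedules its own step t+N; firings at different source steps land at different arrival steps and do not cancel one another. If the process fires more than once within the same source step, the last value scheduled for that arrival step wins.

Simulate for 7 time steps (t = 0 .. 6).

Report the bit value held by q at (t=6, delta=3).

1

[bits: clk,n2,n1,u,r,z,q,n0,y,v]
t=0: Δ0=0101101011 Δ1=1101101011 Δ2=1101100011 | 2Δ
t=1: Δ0=1101100011 Δ1=0101100011 | 1Δ
t=2: Δ0=0101100011 Δ1=1101100001 Δ2=1101100101 Δ3=1001100101 | 3Δ
t=3: Δ0=1001100101 Δ1=0001100101 | 1Δ
t=4: Δ0=0001100101 Δ1=1001100101 Δ2=1001101101 | 2Δ
t=5: Δ0=1001101101 Δ1=0001101101 | 1Δ
t=6: Δ0=0001101101 Δ1=1001101111 Δ2=1001101011 Δ3=1101101011 | 3Δ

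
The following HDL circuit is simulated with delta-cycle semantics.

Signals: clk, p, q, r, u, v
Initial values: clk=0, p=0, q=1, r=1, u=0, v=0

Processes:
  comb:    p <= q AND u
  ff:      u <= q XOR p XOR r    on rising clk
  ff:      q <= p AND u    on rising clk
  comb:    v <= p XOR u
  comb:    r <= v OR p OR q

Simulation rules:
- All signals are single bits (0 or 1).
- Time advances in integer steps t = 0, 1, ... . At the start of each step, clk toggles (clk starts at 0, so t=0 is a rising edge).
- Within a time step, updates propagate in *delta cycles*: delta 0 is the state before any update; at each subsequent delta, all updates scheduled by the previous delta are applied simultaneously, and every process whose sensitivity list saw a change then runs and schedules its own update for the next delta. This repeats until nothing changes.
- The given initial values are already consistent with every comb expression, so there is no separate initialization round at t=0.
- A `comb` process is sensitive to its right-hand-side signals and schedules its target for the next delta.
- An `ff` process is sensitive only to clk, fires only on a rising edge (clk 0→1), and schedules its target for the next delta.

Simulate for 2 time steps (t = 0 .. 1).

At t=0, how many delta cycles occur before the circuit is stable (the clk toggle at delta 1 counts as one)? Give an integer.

3

[bits: clk,r,v,q,u,p]
t=0: Δ0=010100 Δ1=110100 Δ2=110000 Δ3=100000 | 3Δ
t=1: Δ0=100000 Δ1=000000 | 1Δ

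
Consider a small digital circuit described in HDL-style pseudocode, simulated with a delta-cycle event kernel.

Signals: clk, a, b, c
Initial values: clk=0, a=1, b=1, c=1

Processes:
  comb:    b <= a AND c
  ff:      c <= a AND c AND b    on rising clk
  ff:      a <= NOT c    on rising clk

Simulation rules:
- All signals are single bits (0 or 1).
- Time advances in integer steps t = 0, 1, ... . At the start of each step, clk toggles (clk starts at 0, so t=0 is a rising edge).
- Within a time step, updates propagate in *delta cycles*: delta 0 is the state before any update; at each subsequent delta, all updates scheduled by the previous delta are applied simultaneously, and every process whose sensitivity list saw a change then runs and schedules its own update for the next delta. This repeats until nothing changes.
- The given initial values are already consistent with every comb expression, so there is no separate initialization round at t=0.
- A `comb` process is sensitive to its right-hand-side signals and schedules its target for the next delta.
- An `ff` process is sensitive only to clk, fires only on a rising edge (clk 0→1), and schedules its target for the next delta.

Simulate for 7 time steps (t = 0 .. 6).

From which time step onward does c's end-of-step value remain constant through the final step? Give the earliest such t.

[bits: c,clk,b,a]
t=0: Δ0=1011 Δ1=1111 Δ2=1110 Δ3=1100 | 3Δ
t=1: Δ0=1100 Δ1=1000 | 1Δ
t=2: Δ0=1000 Δ1=1100 Δ2=0100 | 2Δ
t=3: Δ0=0100 Δ1=0000 | 1Δ
t=4: Δ0=0000 Δ1=0100 Δ2=0101 | 2Δ
t=5: Δ0=0101 Δ1=0001 | 1Δ
t=6: Δ0=0001 Δ1=0101 | 1Δ

2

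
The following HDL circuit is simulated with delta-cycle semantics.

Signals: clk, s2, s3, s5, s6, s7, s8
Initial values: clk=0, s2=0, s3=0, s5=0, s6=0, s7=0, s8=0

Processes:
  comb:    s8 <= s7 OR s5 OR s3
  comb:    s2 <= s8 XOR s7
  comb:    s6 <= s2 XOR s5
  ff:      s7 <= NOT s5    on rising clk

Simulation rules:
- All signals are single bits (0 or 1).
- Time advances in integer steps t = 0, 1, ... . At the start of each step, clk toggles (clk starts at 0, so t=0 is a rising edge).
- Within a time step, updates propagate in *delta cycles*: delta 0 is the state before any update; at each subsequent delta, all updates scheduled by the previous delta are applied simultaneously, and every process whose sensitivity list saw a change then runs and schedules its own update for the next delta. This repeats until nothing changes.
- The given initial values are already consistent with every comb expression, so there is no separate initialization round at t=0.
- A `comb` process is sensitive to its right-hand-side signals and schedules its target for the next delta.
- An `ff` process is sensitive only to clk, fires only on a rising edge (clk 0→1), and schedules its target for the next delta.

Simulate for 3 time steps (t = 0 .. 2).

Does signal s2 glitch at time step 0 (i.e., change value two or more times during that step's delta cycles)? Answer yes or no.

t0.Δ0 s5=0 clk=0 s7=0 s8=0 s3=0 s2=0 s6=0
t0.Δ1 s5=0 clk=1 s7=0 s8=0 s3=0 s2=0 s6=0
t0.Δ2 s5=0 clk=1 s7=1 s8=0 s3=0 s2=0 s6=0
t0.Δ3 s5=0 clk=1 s7=1 s8=1 s3=0 s2=1 s6=0
t0.Δ4 s5=0 clk=1 s7=1 s8=1 s3=0 s2=0 s6=1
t0.Δ5 s5=0 clk=1 s7=1 s8=1 s3=0 s2=0 s6=0
t1.Δ0 s5=0 clk=1 s7=1 s8=1 s3=0 s2=0 s6=0
t1.Δ1 s5=0 clk=0 s7=1 s8=1 s3=0 s2=0 s6=0
t2.Δ0 s5=0 clk=0 s7=1 s8=1 s3=0 s2=0 s6=0
t2.Δ1 s5=0 clk=1 s7=1 s8=1 s3=0 s2=0 s6=0

yes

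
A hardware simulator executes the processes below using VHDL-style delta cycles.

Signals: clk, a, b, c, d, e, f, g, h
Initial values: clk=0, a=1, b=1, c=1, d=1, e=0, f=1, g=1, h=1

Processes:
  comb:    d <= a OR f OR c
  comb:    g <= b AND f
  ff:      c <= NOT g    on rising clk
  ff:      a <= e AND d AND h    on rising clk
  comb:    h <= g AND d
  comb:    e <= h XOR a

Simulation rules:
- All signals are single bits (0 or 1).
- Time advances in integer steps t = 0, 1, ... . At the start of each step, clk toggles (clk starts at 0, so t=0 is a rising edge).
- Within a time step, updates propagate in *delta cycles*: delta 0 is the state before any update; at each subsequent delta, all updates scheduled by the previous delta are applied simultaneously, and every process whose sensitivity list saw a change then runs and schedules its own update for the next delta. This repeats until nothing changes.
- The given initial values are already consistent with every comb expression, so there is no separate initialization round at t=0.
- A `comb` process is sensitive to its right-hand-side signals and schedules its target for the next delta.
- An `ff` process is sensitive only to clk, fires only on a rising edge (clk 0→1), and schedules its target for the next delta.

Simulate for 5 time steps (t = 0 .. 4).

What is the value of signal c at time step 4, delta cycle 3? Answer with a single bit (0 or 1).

t0.Δ0 d=1 e=0 h=1 clk=0 b=1 a=1 c=1 g=1 f=1
t0.Δ1 d=1 e=0 h=1 clk=1 b=1 a=1 c=1 g=1 f=1
t0.Δ2 d=1 e=0 h=1 clk=1 b=1 a=0 c=0 g=1 f=1
t0.Δ3 d=1 e=1 h=1 clk=1 b=1 a=0 c=0 g=1 f=1
t1.Δ0 d=1 e=1 h=1 clk=1 b=1 a=0 c=0 g=1 f=1
t1.Δ1 d=1 e=1 h=1 clk=0 b=1 a=0 c=0 g=1 f=1
t2.Δ0 d=1 e=1 h=1 clk=0 b=1 a=0 c=0 g=1 f=1
t2.Δ1 d=1 e=1 h=1 clk=1 b=1 a=0 c=0 g=1 f=1
t2.Δ2 d=1 e=1 h=1 clk=1 b=1 a=1 c=0 g=1 f=1
t2.Δ3 d=1 e=0 h=1 clk=1 b=1 a=1 c=0 g=1 f=1
t3.Δ0 d=1 e=0 h=1 clk=1 b=1 a=1 c=0 g=1 f=1
t3.Δ1 d=1 e=0 h=1 clk=0 b=1 a=1 c=0 g=1 f=1
t4.Δ0 d=1 e=0 h=1 clk=0 b=1 a=1 c=0 g=1 f=1
t4.Δ1 d=1 e=0 h=1 clk=1 b=1 a=1 c=0 g=1 f=1
t4.Δ2 d=1 e=0 h=1 clk=1 b=1 a=0 c=0 g=1 f=1
t4.Δ3 d=1 e=1 h=1 clk=1 b=1 a=0 c=0 g=1 f=1

0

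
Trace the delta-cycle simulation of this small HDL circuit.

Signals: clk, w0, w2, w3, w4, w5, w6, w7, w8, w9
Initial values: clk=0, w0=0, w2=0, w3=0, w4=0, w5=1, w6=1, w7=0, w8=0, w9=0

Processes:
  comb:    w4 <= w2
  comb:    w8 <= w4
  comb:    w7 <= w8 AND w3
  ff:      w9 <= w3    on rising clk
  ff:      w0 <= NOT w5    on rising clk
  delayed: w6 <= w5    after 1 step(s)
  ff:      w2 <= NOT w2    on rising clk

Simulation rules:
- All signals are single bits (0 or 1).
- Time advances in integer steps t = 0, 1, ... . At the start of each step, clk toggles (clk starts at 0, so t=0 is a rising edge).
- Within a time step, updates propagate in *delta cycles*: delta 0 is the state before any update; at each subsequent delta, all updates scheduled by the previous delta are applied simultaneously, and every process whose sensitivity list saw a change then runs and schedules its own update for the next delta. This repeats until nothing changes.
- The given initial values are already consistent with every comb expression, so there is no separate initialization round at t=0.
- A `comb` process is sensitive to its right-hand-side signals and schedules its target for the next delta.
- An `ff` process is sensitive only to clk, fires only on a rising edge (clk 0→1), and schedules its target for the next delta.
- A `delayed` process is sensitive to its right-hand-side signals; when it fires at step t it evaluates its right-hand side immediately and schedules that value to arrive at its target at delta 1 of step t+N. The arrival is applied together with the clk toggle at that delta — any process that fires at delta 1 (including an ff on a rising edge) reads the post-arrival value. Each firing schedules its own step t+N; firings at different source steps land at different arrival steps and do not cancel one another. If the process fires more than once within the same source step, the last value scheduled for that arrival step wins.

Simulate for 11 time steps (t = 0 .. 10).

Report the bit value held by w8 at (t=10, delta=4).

t=0 Δ0: w0=0 w4=0 w3=0 w6=1 w8=0 w2=0 w9=0 w7=0 clk=0 w5=1
  Δ1: clk:0→1
  Δ2: w2:0→1
  Δ3: w4:0→1
  Δ4: w8:0→1
  (4Δ to stable)
t=1 Δ0: w0=0 w4=1 w3=0 w6=1 w8=1 w2=1 w9=0 w7=0 clk=1 w5=1
  Δ1: clk:1→0
  (1Δ to stable)
t=2 Δ0: w0=0 w4=1 w3=0 w6=1 w8=1 w2=1 w9=0 w7=0 clk=0 w5=1
  Δ1: clk:0→1
  Δ2: w2:1→0
  Δ3: w4:1→0
  Δ4: w8:1→0
  (4Δ to stable)
t=3 Δ0: w0=0 w4=0 w3=0 w6=1 w8=0 w2=0 w9=0 w7=0 clk=1 w5=1
  Δ1: clk:1→0
  (1Δ to stable)
t=4 Δ0: w0=0 w4=0 w3=0 w6=1 w8=0 w2=0 w9=0 w7=0 clk=0 w5=1
  Δ1: clk:0→1
  Δ2: w2:0→1
  Δ3: w4:0→1
  Δ4: w8:0→1
  (4Δ to stable)
t=5 Δ0: w0=0 w4=1 w3=0 w6=1 w8=1 w2=1 w9=0 w7=0 clk=1 w5=1
  Δ1: clk:1→0
  (1Δ to stable)
t=6 Δ0: w0=0 w4=1 w3=0 w6=1 w8=1 w2=1 w9=0 w7=0 clk=0 w5=1
  Δ1: clk:0→1
  Δ2: w2:1→0
  Δ3: w4:1→0
  Δ4: w8:1→0
  (4Δ to stable)
t=7 Δ0: w0=0 w4=0 w3=0 w6=1 w8=0 w2=0 w9=0 w7=0 clk=1 w5=1
  Δ1: clk:1→0
  (1Δ to stable)
t=8 Δ0: w0=0 w4=0 w3=0 w6=1 w8=0 w2=0 w9=0 w7=0 clk=0 w5=1
  Δ1: clk:0→1
  Δ2: w2:0→1
  Δ3: w4:0→1
  Δ4: w8:0→1
  (4Δ to stable)
t=9 Δ0: w0=0 w4=1 w3=0 w6=1 w8=1 w2=1 w9=0 w7=0 clk=1 w5=1
  Δ1: clk:1→0
  (1Δ to stable)
t=10 Δ0: w0=0 w4=1 w3=0 w6=1 w8=1 w2=1 w9=0 w7=0 clk=0 w5=1
  Δ1: clk:0→1
  Δ2: w2:1→0
  Δ3: w4:1→0
  Δ4: w8:1→0
  (4Δ to stable)

0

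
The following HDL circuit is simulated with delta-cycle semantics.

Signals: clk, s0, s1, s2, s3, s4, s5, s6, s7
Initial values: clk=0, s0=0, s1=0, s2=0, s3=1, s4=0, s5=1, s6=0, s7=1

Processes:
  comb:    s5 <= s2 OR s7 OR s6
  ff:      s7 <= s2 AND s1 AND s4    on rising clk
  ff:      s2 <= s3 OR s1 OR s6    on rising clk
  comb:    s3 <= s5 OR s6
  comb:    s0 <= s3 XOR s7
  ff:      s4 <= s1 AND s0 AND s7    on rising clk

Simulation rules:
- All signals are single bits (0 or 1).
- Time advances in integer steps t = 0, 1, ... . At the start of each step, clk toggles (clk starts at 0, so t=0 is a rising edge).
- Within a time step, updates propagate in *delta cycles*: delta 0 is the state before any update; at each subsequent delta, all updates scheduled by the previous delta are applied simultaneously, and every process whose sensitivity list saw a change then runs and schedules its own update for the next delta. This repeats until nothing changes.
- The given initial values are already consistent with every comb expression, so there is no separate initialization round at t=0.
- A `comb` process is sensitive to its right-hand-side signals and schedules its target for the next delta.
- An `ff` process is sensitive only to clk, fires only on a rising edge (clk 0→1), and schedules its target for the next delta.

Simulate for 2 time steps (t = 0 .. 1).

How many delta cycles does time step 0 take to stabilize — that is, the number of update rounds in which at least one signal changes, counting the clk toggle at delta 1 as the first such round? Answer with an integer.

3

t0.Δ0 s5=1 s4=0 s6=0 clk=0 s7=1 s1=0 s2=0 s0=0 s3=1
t0.Δ1 s5=1 s4=0 s6=0 clk=1 s7=1 s1=0 s2=0 s0=0 s3=1
t0.Δ2 s5=1 s4=0 s6=0 clk=1 s7=0 s1=0 s2=1 s0=0 s3=1
t0.Δ3 s5=1 s4=0 s6=0 clk=1 s7=0 s1=0 s2=1 s0=1 s3=1
t1.Δ0 s5=1 s4=0 s6=0 clk=1 s7=0 s1=0 s2=1 s0=1 s3=1
t1.Δ1 s5=1 s4=0 s6=0 clk=0 s7=0 s1=0 s2=1 s0=1 s3=1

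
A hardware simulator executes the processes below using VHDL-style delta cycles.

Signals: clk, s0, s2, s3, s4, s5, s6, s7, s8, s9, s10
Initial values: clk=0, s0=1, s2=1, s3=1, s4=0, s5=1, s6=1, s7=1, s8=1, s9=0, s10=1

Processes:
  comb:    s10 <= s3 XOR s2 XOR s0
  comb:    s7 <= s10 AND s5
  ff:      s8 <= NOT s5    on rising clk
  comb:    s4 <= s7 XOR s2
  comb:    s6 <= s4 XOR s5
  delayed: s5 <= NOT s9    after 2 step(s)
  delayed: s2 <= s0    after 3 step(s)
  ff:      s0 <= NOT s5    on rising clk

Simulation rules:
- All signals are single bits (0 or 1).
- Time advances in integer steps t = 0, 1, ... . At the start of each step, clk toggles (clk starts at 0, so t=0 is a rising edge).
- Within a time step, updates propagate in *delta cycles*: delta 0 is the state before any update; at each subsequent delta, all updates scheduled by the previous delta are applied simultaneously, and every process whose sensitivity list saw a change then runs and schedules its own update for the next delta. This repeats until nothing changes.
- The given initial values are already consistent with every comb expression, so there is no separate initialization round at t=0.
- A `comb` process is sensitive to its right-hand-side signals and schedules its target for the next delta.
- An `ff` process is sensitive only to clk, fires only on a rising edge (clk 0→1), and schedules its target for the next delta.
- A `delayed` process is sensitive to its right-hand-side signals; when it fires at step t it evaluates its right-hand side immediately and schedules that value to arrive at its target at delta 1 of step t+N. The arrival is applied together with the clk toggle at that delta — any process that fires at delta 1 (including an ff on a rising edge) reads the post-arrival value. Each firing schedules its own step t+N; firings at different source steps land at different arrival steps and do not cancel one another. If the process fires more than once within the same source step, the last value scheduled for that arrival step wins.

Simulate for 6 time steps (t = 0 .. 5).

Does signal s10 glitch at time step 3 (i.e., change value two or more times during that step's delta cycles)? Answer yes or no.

no

t=0 Δ0: s0=1 s6=1 s10=1 s4=0 s3=1 s9=0 clk=0 s8=1 s2=1 s5=1 s7=1
  Δ1: clk:0→1
  Δ2: s0:1→0, s8:1→0
  Δ3: s10:1→0
  Δ4: s7:1→0
  Δ5: s4:0→1
  Δ6: s6:1→0
  (6Δ to stable)
t=1 Δ0: s0=0 s6=0 s10=0 s4=1 s3=1 s9=0 clk=1 s8=0 s2=1 s5=1 s7=0
  Δ1: clk:1→0
  (1Δ to stable)
t=2 Δ0: s0=0 s6=0 s10=0 s4=1 s3=1 s9=0 clk=0 s8=0 s2=1 s5=1 s7=0
  Δ1: clk:0→1
  (1Δ to stable)
t=3 Δ0: s0=0 s6=0 s10=0 s4=1 s3=1 s9=0 clk=1 s8=0 s2=1 s5=1 s7=0
  Δ1: clk:1→0, s2:1→0
  Δ2: s10:0→1, s4:1→0
  Δ3: s6:0→1, s7:0→1
  Δ4: s4:0→1
  Δ5: s6:1→0
  (5Δ to stable)
t=4 Δ0: s0=0 s6=0 s10=1 s4=1 s3=1 s9=0 clk=0 s8=0 s2=0 s5=1 s7=1
  Δ1: clk:0→1
  (1Δ to stable)
t=5 Δ0: s0=0 s6=0 s10=1 s4=1 s3=1 s9=0 clk=1 s8=0 s2=0 s5=1 s7=1
  Δ1: clk:1→0
  (1Δ to stable)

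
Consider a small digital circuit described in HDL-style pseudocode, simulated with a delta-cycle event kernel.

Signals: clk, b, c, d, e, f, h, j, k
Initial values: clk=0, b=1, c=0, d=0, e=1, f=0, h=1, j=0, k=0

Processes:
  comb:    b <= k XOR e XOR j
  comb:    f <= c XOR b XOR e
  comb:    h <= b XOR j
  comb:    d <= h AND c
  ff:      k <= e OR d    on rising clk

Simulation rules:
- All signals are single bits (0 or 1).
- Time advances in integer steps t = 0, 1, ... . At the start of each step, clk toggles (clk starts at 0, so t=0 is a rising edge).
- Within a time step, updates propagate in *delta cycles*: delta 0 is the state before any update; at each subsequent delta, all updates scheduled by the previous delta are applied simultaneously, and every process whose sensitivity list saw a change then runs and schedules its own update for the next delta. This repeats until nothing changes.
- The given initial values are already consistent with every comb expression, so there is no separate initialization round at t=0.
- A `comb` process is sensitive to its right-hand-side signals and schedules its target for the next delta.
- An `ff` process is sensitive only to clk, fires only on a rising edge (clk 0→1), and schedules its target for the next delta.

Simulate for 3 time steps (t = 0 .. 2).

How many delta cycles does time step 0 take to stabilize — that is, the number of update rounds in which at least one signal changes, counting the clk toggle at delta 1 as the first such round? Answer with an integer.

4

t0.Δ0 d=0 j=0 h=1 b=1 e=1 k=0 clk=0 f=0 c=0
t0.Δ1 d=0 j=0 h=1 b=1 e=1 k=0 clk=1 f=0 c=0
t0.Δ2 d=0 j=0 h=1 b=1 e=1 k=1 clk=1 f=0 c=0
t0.Δ3 d=0 j=0 h=1 b=0 e=1 k=1 clk=1 f=0 c=0
t0.Δ4 d=0 j=0 h=0 b=0 e=1 k=1 clk=1 f=1 c=0
t1.Δ0 d=0 j=0 h=0 b=0 e=1 k=1 clk=1 f=1 c=0
t1.Δ1 d=0 j=0 h=0 b=0 e=1 k=1 clk=0 f=1 c=0
t2.Δ0 d=0 j=0 h=0 b=0 e=1 k=1 clk=0 f=1 c=0
t2.Δ1 d=0 j=0 h=0 b=0 e=1 k=1 clk=1 f=1 c=0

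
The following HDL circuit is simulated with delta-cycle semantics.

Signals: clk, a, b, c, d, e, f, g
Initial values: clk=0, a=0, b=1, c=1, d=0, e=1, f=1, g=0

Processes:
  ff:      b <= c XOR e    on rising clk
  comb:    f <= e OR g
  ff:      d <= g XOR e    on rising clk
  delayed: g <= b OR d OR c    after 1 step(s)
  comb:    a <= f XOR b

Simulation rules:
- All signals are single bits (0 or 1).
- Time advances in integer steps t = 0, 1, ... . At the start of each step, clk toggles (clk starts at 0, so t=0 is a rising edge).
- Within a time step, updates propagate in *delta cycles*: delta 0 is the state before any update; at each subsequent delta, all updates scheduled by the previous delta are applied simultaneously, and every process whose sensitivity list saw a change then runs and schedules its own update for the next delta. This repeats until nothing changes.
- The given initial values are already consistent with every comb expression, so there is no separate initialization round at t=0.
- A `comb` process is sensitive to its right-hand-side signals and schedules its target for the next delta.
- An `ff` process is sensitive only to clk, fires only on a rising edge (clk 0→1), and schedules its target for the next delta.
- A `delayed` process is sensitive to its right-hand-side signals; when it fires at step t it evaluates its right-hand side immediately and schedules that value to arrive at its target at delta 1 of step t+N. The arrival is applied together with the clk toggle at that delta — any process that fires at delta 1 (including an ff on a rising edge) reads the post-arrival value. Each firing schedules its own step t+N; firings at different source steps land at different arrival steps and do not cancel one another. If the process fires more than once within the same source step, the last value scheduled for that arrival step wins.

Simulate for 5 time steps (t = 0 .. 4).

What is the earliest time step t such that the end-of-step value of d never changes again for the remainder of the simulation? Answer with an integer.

2

t=0 Δ0: d=0 f=1 a=0 clk=0 c=1 b=1 e=1 g=0
  Δ1: clk:0→1
  Δ2: d:0→1, b:1→0
  Δ3: a:0→1
  (3Δ to stable)
t=1 Δ0: d=1 f=1 a=1 clk=1 c=1 b=0 e=1 g=0
  Δ1: clk:1→0, g:0→1
  (1Δ to stable)
t=2 Δ0: d=1 f=1 a=1 clk=0 c=1 b=0 e=1 g=1
  Δ1: clk:0→1
  Δ2: d:1→0
  (2Δ to stable)
t=3 Δ0: d=0 f=1 a=1 clk=1 c=1 b=0 e=1 g=1
  Δ1: clk:1→0
  (1Δ to stable)
t=4 Δ0: d=0 f=1 a=1 clk=0 c=1 b=0 e=1 g=1
  Δ1: clk:0→1
  (1Δ to stable)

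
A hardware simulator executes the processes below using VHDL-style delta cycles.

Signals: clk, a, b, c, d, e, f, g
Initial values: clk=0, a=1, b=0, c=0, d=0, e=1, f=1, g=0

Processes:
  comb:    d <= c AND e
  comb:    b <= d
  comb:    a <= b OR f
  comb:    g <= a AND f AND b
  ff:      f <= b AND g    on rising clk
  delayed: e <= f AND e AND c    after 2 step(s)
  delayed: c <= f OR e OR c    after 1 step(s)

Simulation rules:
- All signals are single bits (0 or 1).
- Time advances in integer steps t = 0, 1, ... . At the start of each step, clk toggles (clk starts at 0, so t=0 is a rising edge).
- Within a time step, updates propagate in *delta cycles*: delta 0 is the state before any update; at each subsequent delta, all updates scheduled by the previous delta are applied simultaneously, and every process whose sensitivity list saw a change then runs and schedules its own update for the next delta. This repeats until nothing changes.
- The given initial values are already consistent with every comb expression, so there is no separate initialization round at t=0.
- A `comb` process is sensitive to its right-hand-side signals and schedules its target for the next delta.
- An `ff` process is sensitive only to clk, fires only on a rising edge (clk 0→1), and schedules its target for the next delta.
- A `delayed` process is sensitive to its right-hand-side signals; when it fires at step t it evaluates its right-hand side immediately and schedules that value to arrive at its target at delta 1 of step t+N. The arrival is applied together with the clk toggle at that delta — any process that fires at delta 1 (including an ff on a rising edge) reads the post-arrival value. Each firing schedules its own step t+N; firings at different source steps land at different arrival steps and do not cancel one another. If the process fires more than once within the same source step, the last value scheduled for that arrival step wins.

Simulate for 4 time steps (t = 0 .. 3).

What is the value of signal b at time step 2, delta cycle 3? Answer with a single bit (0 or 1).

t=0 Δ0: g=0 f=1 d=0 clk=0 e=1 a=1 c=0 b=0
  Δ1: clk:0→1
  Δ2: f:1→0
  Δ3: a:1→0
  (3Δ to stable)
t=1 Δ0: g=0 f=0 d=0 clk=1 e=1 a=0 c=0 b=0
  Δ1: clk:1→0, c:0→1
  Δ2: d:0→1
  Δ3: b:0→1
  Δ4: a:0→1
  (4Δ to stable)
t=2 Δ0: g=0 f=0 d=1 clk=0 e=1 a=1 c=1 b=1
  Δ1: clk:0→1, e:1→0
  Δ2: d:1→0
  Δ3: b:1→0
  Δ4: a:1→0
  (4Δ to stable)
t=3 Δ0: g=0 f=0 d=0 clk=1 e=0 a=0 c=1 b=0
  Δ1: clk:1→0
  (1Δ to stable)

0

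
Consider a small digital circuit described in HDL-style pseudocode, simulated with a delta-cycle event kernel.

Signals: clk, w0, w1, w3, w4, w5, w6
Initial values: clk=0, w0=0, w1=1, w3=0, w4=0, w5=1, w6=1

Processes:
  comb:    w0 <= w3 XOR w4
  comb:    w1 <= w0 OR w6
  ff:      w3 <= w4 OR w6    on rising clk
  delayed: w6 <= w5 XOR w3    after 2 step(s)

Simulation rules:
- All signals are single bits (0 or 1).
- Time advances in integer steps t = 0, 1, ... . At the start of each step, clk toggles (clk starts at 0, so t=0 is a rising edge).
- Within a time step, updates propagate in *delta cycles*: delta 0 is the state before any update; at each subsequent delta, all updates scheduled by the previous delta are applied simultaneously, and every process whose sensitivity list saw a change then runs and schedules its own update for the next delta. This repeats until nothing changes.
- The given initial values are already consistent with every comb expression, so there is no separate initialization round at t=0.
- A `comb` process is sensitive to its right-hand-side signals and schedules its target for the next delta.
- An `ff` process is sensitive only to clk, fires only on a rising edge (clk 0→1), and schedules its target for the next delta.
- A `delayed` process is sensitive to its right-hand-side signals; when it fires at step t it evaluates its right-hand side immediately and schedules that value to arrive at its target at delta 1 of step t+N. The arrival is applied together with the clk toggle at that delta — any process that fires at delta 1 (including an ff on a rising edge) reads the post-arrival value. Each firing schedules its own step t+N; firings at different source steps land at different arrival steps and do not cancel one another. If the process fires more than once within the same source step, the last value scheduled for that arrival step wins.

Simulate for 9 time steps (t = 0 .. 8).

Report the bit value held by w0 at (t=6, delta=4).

[bits: w5,w3,w4,clk,w1,w6,w0]
t=0: Δ0=1000110 Δ1=1001110 Δ2=1101110 Δ3=1101111 | 3Δ
t=1: Δ0=1101111 Δ1=1100111 | 1Δ
t=2: Δ0=1100111 Δ1=1101101 Δ2=1001101 Δ3=1001100 Δ4=1001000 | 4Δ
t=3: Δ0=1001000 Δ1=1000000 | 1Δ
t=4: Δ0=1000000 Δ1=1001010 Δ2=1101110 Δ3=1101111 | 3Δ
t=5: Δ0=1101111 Δ1=1100111 | 1Δ
t=6: Δ0=1100111 Δ1=1101101 Δ2=1001101 Δ3=1001100 Δ4=1001000 | 4Δ
t=7: Δ0=1001000 Δ1=1000000 | 1Δ
t=8: Δ0=1000000 Δ1=1001010 Δ2=1101110 Δ3=1101111 | 3Δ

0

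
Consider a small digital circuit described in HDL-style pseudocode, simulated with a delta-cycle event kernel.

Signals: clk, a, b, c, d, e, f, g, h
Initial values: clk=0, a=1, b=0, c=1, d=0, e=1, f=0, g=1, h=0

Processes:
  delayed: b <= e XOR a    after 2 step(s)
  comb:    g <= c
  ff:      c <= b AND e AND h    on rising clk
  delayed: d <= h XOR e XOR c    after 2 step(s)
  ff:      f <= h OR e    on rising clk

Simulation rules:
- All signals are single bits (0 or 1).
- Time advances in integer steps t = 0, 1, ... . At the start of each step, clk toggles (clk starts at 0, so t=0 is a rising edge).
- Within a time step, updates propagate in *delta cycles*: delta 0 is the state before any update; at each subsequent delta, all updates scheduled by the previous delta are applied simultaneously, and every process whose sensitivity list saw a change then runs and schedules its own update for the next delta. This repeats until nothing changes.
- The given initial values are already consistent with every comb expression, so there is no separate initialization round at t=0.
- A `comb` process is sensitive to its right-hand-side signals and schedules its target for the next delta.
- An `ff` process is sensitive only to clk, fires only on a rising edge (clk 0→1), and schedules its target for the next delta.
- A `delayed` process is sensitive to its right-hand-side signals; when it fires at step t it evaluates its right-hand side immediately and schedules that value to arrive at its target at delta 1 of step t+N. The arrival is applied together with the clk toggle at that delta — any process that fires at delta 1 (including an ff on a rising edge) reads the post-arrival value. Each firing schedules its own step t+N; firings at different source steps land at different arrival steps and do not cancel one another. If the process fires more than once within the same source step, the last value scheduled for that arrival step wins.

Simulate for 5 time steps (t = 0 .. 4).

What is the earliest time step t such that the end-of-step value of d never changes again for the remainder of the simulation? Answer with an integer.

2

[bits: b,clk,g,e,f,h,d,a,c]
t=0: Δ0=001100011 Δ1=011100011 Δ2=011110010 Δ3=010110010 | 3Δ
t=1: Δ0=010110010 Δ1=000110010 | 1Δ
t=2: Δ0=000110010 Δ1=010110110 | 1Δ
t=3: Δ0=010110110 Δ1=000110110 | 1Δ
t=4: Δ0=000110110 Δ1=010110110 | 1Δ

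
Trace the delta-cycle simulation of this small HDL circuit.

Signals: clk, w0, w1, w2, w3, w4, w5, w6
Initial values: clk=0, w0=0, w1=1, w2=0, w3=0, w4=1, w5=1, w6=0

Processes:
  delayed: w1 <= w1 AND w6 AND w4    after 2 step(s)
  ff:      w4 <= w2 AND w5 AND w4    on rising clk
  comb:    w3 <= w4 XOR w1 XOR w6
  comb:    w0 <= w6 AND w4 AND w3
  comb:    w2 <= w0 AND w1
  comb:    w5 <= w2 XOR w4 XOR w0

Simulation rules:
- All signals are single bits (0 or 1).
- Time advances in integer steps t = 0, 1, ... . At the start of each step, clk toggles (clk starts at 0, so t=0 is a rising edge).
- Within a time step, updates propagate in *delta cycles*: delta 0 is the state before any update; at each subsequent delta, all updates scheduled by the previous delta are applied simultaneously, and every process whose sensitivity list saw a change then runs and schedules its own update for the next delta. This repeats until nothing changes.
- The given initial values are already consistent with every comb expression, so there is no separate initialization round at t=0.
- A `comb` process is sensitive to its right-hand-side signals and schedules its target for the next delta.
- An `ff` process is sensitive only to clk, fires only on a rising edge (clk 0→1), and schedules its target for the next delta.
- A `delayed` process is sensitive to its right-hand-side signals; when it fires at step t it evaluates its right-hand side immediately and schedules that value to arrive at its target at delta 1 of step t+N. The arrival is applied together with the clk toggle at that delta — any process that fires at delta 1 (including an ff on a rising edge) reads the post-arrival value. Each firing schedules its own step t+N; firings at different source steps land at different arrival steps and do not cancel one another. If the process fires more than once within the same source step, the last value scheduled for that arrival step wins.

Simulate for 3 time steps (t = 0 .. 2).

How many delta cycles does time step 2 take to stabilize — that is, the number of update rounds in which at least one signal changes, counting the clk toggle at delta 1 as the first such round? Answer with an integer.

t=0 Δ0: w6=0 w5=1 w2=0 w4=1 w3=0 w1=1 w0=0 clk=0
  Δ1: clk:0→1
  Δ2: w4:1→0
  Δ3: w5:1→0, w3:0→1
  (3Δ to stable)
t=1 Δ0: w6=0 w5=0 w2=0 w4=0 w3=1 w1=1 w0=0 clk=1
  Δ1: clk:1→0
  (1Δ to stable)
t=2 Δ0: w6=0 w5=0 w2=0 w4=0 w3=1 w1=1 w0=0 clk=0
  Δ1: w1:1→0, clk:0→1
  Δ2: w3:1→0
  (2Δ to stable)

2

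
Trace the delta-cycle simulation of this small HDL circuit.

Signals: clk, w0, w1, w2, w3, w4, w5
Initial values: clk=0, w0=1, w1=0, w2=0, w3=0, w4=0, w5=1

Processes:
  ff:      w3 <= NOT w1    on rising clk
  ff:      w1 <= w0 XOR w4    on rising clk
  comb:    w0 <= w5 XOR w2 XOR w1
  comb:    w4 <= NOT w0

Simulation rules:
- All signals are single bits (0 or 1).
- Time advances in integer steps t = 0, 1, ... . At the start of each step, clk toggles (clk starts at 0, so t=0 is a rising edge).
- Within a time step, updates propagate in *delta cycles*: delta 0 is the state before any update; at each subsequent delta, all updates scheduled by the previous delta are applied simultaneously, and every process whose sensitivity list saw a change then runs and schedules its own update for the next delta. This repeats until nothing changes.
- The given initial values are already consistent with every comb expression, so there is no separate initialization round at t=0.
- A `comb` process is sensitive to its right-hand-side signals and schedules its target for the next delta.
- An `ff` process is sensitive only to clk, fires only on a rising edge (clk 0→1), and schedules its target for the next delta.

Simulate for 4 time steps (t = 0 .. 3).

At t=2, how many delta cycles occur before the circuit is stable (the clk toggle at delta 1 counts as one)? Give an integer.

t=0 Δ0: w5=1 w4=0 w0=1 w2=0 w1=0 w3=0 clk=0
  Δ1: clk:0→1
  Δ2: w1:0→1, w3:0→1
  Δ3: w0:1→0
  Δ4: w4:0→1
  (4Δ to stable)
t=1 Δ0: w5=1 w4=1 w0=0 w2=0 w1=1 w3=1 clk=1
  Δ1: clk:1→0
  (1Δ to stable)
t=2 Δ0: w5=1 w4=1 w0=0 w2=0 w1=1 w3=1 clk=0
  Δ1: clk:0→1
  Δ2: w3:1→0
  (2Δ to stable)
t=3 Δ0: w5=1 w4=1 w0=0 w2=0 w1=1 w3=0 clk=1
  Δ1: clk:1→0
  (1Δ to stable)

2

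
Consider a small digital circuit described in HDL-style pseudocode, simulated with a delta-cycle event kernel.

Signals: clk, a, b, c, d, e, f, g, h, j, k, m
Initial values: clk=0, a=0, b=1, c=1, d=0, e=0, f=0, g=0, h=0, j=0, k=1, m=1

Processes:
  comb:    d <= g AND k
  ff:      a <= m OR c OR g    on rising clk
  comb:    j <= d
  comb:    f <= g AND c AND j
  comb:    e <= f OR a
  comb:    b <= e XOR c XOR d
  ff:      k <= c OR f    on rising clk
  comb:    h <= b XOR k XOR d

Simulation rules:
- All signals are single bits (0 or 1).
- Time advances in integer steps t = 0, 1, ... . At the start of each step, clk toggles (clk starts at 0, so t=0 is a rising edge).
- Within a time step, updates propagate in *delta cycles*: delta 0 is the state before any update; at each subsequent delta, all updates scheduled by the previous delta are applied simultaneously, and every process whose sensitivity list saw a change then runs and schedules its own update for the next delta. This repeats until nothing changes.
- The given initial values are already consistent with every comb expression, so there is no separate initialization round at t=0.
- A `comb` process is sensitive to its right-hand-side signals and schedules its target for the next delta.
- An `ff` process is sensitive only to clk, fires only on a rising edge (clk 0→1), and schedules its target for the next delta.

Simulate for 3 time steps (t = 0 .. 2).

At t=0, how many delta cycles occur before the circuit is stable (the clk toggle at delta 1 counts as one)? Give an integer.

5

t0.Δ0 k=1 a=0 f=0 m=1 d=0 e=0 h=0 j=0 b=1 g=0 clk=0 c=1
t0.Δ1 k=1 a=0 f=0 m=1 d=0 e=0 h=0 j=0 b=1 g=0 clk=1 c=1
t0.Δ2 k=1 a=1 f=0 m=1 d=0 e=0 h=0 j=0 b=1 g=0 clk=1 c=1
t0.Δ3 k=1 a=1 f=0 m=1 d=0 e=1 h=0 j=0 b=1 g=0 clk=1 c=1
t0.Δ4 k=1 a=1 f=0 m=1 d=0 e=1 h=0 j=0 b=0 g=0 clk=1 c=1
t0.Δ5 k=1 a=1 f=0 m=1 d=0 e=1 h=1 j=0 b=0 g=0 clk=1 c=1
t1.Δ0 k=1 a=1 f=0 m=1 d=0 e=1 h=1 j=0 b=0 g=0 clk=1 c=1
t1.Δ1 k=1 a=1 f=0 m=1 d=0 e=1 h=1 j=0 b=0 g=0 clk=0 c=1
t2.Δ0 k=1 a=1 f=0 m=1 d=0 e=1 h=1 j=0 b=0 g=0 clk=0 c=1
t2.Δ1 k=1 a=1 f=0 m=1 d=0 e=1 h=1 j=0 b=0 g=0 clk=1 c=1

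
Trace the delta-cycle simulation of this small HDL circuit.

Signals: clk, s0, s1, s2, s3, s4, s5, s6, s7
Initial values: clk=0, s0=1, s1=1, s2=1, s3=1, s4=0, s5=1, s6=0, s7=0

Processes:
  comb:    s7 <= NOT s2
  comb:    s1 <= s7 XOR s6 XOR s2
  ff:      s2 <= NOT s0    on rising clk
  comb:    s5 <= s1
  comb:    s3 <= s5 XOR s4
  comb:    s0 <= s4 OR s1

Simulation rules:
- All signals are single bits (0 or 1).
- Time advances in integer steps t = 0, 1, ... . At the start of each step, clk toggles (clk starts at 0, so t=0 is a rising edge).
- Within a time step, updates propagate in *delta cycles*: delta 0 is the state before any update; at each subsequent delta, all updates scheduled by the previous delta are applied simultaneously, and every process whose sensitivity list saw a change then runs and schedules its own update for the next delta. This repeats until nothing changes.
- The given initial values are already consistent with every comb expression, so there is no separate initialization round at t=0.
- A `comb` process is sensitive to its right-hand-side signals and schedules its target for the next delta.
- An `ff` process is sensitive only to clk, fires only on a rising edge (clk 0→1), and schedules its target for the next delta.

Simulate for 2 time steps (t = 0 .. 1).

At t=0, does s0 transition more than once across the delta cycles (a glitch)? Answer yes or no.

t0.Δ0 s1=1 s0=1 s2=1 s6=0 s3=1 s4=0 s5=1 clk=0 s7=0
t0.Δ1 s1=1 s0=1 s2=1 s6=0 s3=1 s4=0 s5=1 clk=1 s7=0
t0.Δ2 s1=1 s0=1 s2=0 s6=0 s3=1 s4=0 s5=1 clk=1 s7=0
t0.Δ3 s1=0 s0=1 s2=0 s6=0 s3=1 s4=0 s5=1 clk=1 s7=1
t0.Δ4 s1=1 s0=0 s2=0 s6=0 s3=1 s4=0 s5=0 clk=1 s7=1
t0.Δ5 s1=1 s0=1 s2=0 s6=0 s3=0 s4=0 s5=1 clk=1 s7=1
t0.Δ6 s1=1 s0=1 s2=0 s6=0 s3=1 s4=0 s5=1 clk=1 s7=1
t1.Δ0 s1=1 s0=1 s2=0 s6=0 s3=1 s4=0 s5=1 clk=1 s7=1
t1.Δ1 s1=1 s0=1 s2=0 s6=0 s3=1 s4=0 s5=1 clk=0 s7=1

yes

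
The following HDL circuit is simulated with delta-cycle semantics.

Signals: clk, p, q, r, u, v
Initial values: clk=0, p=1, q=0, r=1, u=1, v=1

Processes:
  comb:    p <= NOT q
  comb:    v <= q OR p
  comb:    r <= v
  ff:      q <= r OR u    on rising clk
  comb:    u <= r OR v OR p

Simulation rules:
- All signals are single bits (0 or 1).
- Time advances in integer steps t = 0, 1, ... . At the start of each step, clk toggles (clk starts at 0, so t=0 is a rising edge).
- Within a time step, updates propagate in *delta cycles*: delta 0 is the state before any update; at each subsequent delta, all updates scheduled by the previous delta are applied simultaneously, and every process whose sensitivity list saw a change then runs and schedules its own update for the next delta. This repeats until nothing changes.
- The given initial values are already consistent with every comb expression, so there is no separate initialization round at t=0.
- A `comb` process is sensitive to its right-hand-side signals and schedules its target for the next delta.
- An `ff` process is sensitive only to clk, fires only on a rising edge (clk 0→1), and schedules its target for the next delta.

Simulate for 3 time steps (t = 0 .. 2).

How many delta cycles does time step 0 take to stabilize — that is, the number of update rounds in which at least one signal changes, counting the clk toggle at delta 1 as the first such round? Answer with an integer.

3

t=0 Δ0: p=1 clk=0 v=1 r=1 q=0 u=1
  Δ1: clk:0→1
  Δ2: q:0→1
  Δ3: p:1→0
  (3Δ to stable)
t=1 Δ0: p=0 clk=1 v=1 r=1 q=1 u=1
  Δ1: clk:1→0
  (1Δ to stable)
t=2 Δ0: p=0 clk=0 v=1 r=1 q=1 u=1
  Δ1: clk:0→1
  (1Δ to stable)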